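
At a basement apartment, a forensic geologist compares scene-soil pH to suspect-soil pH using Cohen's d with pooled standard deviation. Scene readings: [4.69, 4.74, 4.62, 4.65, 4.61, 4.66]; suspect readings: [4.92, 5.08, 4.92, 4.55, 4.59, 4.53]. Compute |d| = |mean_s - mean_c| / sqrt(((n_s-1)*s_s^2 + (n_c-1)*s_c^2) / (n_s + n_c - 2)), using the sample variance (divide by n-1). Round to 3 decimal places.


Pooled-variance Cohen's d for soil pH comparison:
Scene mean = 27.97 / 6 = 4.661667
Suspect mean = 28.59 / 6 = 4.765
Scene sample variance s_s^2 = 0.002297
Suspect sample variance s_c^2 = 0.05587
Pooled variance = ((n_s-1)*s_s^2 + (n_c-1)*s_c^2) / (n_s + n_c - 2) = 0.029083
Pooled SD = sqrt(0.029083) = 0.170537
Mean difference = -0.103333
|d| = |-0.103333| / 0.170537 = 0.606

0.606


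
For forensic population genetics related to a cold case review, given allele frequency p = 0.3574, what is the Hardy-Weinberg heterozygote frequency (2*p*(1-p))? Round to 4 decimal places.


Hardy-Weinberg heterozygote frequency:
q = 1 - p = 1 - 0.3574 = 0.6426
2pq = 2 * 0.3574 * 0.6426 = 0.4593

0.4593


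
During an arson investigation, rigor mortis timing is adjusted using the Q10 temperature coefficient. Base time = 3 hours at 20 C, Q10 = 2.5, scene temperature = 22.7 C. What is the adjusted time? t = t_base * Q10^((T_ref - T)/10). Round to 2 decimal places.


Rigor mortis time adjustment:
Exponent = (T_ref - T_actual) / 10 = (20 - 22.7) / 10 = -0.27
Q10 factor = 2.5^-0.27 = 0.78083
t_adjusted = 3 * 0.78083 = 2.34 hours

2.34


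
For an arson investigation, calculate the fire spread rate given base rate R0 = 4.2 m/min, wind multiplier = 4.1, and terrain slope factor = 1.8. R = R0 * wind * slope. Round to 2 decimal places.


Fire spread rate calculation:
R = R0 * wind_factor * slope_factor
= 4.2 * 4.1 * 1.8
= 17.22 * 1.8
= 31.00 m/min

31.00


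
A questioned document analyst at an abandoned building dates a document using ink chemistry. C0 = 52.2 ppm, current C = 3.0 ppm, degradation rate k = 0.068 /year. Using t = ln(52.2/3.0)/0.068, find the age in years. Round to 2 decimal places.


Document age estimation:
C0/C = 52.2 / 3.0 = 17.4
ln(C0/C) = 2.85647
t = 2.85647 / 0.068 = 42.01 years

42.01


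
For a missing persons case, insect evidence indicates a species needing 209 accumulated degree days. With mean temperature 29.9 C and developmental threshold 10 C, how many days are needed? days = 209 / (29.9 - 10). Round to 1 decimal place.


Insect development time:
Effective temperature = avg_temp - T_base = 29.9 - 10 = 19.9 C
Days = ADD / effective_temp = 209 / 19.9 = 10.5 days

10.5


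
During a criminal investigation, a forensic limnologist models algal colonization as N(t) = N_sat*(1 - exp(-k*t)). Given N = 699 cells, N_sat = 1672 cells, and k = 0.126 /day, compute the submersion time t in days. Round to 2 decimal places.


PMSI from diatom colonization curve:
N / N_sat = 699 / 1672 = 0.418062
1 - N/N_sat = 0.581938
ln(1 - N/N_sat) = -0.541391
t = -ln(1 - N/N_sat) / k = -(-0.541391) / 0.126 = 4.30 days

4.30


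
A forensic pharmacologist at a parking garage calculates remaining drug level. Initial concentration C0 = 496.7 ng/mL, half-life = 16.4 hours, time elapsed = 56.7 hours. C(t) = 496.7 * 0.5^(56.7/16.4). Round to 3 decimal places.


Drug concentration decay:
Number of half-lives = t / t_half = 56.7 / 16.4 = 3.457317
Decay factor = 0.5^3.457317 = 0.09104244
C(t) = 496.7 * 0.09104244 = 45.221 ng/mL

45.221


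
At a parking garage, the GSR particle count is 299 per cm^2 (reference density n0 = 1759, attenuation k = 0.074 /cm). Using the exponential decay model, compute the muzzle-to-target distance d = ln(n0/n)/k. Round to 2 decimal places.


GSR distance calculation:
n0/n = 1759 / 299 = 5.882943
ln(n0/n) = 1.772057
d = 1.772057 / 0.074 = 23.95 cm

23.95


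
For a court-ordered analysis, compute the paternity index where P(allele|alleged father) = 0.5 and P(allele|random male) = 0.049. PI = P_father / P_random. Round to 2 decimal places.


Paternity Index calculation:
PI = P(allele|father) / P(allele|random)
PI = 0.5 / 0.049
PI = 10.20

10.20


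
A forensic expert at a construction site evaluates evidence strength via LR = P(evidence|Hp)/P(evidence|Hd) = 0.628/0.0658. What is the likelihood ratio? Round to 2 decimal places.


Likelihood ratio calculation:
LR = P(E|Hp) / P(E|Hd)
LR = 0.628 / 0.0658
LR = 9.54

9.54


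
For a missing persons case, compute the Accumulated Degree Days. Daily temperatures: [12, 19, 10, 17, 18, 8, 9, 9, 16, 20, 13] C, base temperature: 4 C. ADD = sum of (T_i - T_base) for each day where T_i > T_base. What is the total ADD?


Computing ADD day by day:
Day 1: max(0, 12 - 4) = 8
Day 2: max(0, 19 - 4) = 15
Day 3: max(0, 10 - 4) = 6
Day 4: max(0, 17 - 4) = 13
Day 5: max(0, 18 - 4) = 14
Day 6: max(0, 8 - 4) = 4
Day 7: max(0, 9 - 4) = 5
Day 8: max(0, 9 - 4) = 5
Day 9: max(0, 16 - 4) = 12
Day 10: max(0, 20 - 4) = 16
Day 11: max(0, 13 - 4) = 9
Total ADD = 107

107


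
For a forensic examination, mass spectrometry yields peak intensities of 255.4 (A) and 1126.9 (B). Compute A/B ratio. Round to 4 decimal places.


Spectral peak ratio:
Peak A = 255.4 counts
Peak B = 1126.9 counts
Ratio = 255.4 / 1126.9 = 0.2266

0.2266


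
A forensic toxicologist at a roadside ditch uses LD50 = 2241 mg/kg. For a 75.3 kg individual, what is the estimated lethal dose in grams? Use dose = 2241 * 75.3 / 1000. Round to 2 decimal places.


Lethal dose calculation:
Lethal dose = LD50 * body_weight / 1000
= 2241 * 75.3 / 1000
= 168747.3 / 1000
= 168.75 g

168.75


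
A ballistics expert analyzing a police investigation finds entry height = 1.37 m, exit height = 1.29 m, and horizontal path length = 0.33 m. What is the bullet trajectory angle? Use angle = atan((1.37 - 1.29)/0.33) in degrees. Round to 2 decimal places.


Bullet trajectory angle:
Height difference = 1.37 - 1.29 = 0.08 m
angle = atan(0.08 / 0.33)
angle = atan(0.242424)
angle = 13.63 degrees

13.63


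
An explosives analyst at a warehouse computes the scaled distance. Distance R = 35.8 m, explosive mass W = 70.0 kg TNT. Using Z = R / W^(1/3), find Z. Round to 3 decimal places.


Scaled distance calculation:
W^(1/3) = 70.0^(1/3) = 4.121285
Z = R / W^(1/3) = 35.8 / 4.121285
Z = 8.687 m/kg^(1/3)

8.687


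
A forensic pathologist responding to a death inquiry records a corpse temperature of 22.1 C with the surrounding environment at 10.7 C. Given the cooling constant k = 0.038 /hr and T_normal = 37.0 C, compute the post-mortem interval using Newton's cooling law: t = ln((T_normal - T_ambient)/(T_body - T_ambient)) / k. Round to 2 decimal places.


Using Newton's law of cooling:
t = ln((T_normal - T_ambient) / (T_body - T_ambient)) / k
T_normal - T_ambient = 26.3
T_body - T_ambient = 11.4
Ratio = 2.307018
ln(ratio) = 0.835956
t = 0.835956 / 0.038 = 22.00 hours

22.00


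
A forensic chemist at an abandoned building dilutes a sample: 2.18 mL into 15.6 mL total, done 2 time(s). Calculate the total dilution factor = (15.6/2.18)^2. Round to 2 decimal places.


Dilution factor calculation:
Single dilution = V_total / V_sample = 15.6 / 2.18 ≈ 7.155963
Number of dilutions = 2
Total DF = (15.6 / 2.18)^2 (full precision, rounded at the end) = 51.21

51.21


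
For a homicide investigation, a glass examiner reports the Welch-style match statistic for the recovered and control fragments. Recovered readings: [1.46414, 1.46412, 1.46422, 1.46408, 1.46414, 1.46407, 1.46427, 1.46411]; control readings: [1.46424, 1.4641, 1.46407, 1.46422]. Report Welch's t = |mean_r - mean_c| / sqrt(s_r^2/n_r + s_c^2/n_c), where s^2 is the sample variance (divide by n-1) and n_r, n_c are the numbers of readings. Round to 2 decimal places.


Welch's t-criterion for glass RI comparison:
Recovered mean = sum / n_r = 11.71315 / 8 = 1.4641438
Control mean = sum / n_c = 5.85663 / 4 = 1.4641575
Recovered sample variance s_r^2 = 4.7125e-09
Control sample variance s_c^2 = 7.225e-09
Welch SE (unpooled) = sqrt(s_r^2/n_r + s_c^2/n_c) = sqrt(5.89062e-10 + 1.80625e-09) = sqrt(2.39531e-09) = 4.89419e-05
|mean_r - mean_c| = 1.375e-05
t = 1.375e-05 / 4.89419e-05 = 0.28

0.28


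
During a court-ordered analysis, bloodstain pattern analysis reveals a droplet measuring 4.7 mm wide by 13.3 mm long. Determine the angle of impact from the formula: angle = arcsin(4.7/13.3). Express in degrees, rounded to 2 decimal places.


Blood spatter impact angle calculation:
width / length = 4.7 / 13.3 = 0.353383
angle = arcsin(0.353383)
angle = 20.69 degrees

20.69


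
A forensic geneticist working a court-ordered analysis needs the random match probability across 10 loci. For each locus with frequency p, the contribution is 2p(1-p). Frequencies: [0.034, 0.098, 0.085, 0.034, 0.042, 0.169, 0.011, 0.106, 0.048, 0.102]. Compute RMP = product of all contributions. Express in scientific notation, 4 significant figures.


Computing RMP for 10 loci:
Locus 1: 2 * 0.034 * 0.966 = 0.065688
Locus 2: 2 * 0.098 * 0.902 = 0.176792
Locus 3: 2 * 0.085 * 0.915 = 0.15555
Locus 4: 2 * 0.034 * 0.966 = 0.065688
Locus 5: 2 * 0.042 * 0.958 = 0.080472
Locus 6: 2 * 0.169 * 0.831 = 0.280878
Locus 7: 2 * 0.011 * 0.989 = 0.021758
Locus 8: 2 * 0.106 * 0.894 = 0.189528
Locus 9: 2 * 0.048 * 0.952 = 0.091392
Locus 10: 2 * 0.102 * 0.898 = 0.183192
RMP = 1.852e-10

1.852e-10


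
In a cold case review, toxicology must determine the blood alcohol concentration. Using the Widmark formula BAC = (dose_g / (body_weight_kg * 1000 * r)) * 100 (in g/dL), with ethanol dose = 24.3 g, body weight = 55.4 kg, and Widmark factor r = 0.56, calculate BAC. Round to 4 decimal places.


Applying the Widmark formula:
BAC = (dose_g / (body_wt * 1000 * r)) * 100
Denominator = 55.4 * 1000 * 0.56 = 31024
BAC = (24.3 / 31024) * 100
BAC = 0.0783 g/dL

0.0783


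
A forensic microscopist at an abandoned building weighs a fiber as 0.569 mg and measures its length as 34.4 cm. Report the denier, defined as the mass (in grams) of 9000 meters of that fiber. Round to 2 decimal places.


Denier calculation:
Mass in grams = 0.569 mg / 1000 = 0.000569 g
Length in meters = 34.4 cm / 100 = 0.344 m
Linear density = mass / length = 0.000569 / 0.344 = 0.00165407 g/m
Denier = (g/m) * 9000 = 0.00165407 * 9000 = 14.89

14.89


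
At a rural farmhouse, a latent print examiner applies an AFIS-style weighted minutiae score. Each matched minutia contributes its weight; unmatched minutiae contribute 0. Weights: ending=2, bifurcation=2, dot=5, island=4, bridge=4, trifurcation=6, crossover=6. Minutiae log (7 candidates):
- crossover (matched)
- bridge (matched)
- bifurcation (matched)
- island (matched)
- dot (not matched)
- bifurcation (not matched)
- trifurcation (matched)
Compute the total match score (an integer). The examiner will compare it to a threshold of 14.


Weighted minutiae match score:
  crossover: matched, +6 (running total 6)
  bridge: matched, +4 (running total 10)
  bifurcation: matched, +2 (running total 12)
  island: matched, +4 (running total 16)
  dot: not matched, +0
  bifurcation: not matched, +0
  trifurcation: matched, +6 (running total 22)
Total score = 22
Threshold = 14; verdict = identification

22


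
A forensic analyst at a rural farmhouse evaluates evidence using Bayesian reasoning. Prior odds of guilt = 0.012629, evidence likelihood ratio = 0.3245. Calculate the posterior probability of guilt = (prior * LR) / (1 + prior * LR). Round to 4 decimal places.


Bayesian evidence evaluation:
Posterior odds = prior_odds * LR = 0.012629 * 0.3245 = 0.004098111
Posterior probability = posterior_odds / (1 + posterior_odds)
= 0.004098111 / (1 + 0.004098111)
= 0.004098111 / 1.004098111
= 0.0041

0.0041


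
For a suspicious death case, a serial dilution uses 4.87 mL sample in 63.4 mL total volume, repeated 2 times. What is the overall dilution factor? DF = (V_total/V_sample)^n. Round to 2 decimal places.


Dilution factor calculation:
Single dilution = V_total / V_sample = 63.4 / 4.87 ≈ 13.01848
Number of dilutions = 2
Total DF = (63.4 / 4.87)^2 (full precision, rounded at the end) = 169.48

169.48


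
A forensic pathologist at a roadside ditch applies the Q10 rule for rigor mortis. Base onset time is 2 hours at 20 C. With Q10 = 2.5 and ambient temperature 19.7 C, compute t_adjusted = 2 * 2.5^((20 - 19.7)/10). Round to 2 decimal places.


Rigor mortis time adjustment:
Exponent = (T_ref - T_actual) / 10 = (20 - 19.7) / 10 = 0.03
Q10 factor = 2.5^0.03 = 1.02787
t_adjusted = 2 * 1.02787 = 2.06 hours

2.06


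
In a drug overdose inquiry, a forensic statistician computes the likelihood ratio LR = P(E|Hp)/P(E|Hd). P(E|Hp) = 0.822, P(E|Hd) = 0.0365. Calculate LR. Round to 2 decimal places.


Likelihood ratio calculation:
LR = P(E|Hp) / P(E|Hd)
LR = 0.822 / 0.0365
LR = 22.52

22.52


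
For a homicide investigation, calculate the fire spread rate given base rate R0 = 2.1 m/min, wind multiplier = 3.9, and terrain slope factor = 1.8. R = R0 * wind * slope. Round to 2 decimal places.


Fire spread rate calculation:
R = R0 * wind_factor * slope_factor
= 2.1 * 3.9 * 1.8
= 8.19 * 1.8
= 14.74 m/min

14.74


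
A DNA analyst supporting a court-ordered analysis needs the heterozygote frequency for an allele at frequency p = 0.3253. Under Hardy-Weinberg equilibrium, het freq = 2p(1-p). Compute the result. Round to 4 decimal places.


Hardy-Weinberg heterozygote frequency:
q = 1 - p = 1 - 0.3253 = 0.6747
2pq = 2 * 0.3253 * 0.6747 = 0.4390

0.4390


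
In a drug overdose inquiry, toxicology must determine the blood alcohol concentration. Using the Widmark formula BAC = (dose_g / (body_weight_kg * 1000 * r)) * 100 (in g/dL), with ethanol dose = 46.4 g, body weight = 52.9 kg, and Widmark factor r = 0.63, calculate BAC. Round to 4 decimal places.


Applying the Widmark formula:
BAC = (dose_g / (body_wt * 1000 * r)) * 100
Denominator = 52.9 * 1000 * 0.63 = 33327
BAC = (46.4 / 33327) * 100
BAC = 0.1392 g/dL

0.1392


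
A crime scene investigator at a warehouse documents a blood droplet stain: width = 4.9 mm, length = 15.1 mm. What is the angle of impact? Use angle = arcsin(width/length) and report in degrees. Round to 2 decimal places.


Blood spatter impact angle calculation:
width / length = 4.9 / 15.1 = 0.324503
angle = arcsin(0.324503)
angle = 18.94 degrees

18.94


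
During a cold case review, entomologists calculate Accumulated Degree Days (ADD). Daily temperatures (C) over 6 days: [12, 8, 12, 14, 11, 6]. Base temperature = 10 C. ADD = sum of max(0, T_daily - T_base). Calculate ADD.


Computing ADD day by day:
Day 1: max(0, 12 - 10) = 2
Day 2: max(0, 8 - 10) = 0
Day 3: max(0, 12 - 10) = 2
Day 4: max(0, 14 - 10) = 4
Day 5: max(0, 11 - 10) = 1
Day 6: max(0, 6 - 10) = 0
Total ADD = 9

9


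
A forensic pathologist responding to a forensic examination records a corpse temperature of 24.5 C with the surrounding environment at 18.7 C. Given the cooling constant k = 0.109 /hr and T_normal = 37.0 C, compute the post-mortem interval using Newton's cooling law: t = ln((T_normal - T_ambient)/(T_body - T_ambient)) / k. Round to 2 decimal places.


Using Newton's law of cooling:
t = ln((T_normal - T_ambient) / (T_body - T_ambient)) / k
T_normal - T_ambient = 18.3
T_body - T_ambient = 5.8
Ratio = 3.155172
ln(ratio) = 1.149043
t = 1.149043 / 0.109 = 10.54 hours

10.54


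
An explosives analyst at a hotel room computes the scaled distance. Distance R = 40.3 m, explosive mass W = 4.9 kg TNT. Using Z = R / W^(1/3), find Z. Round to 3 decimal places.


Scaled distance calculation:
W^(1/3) = 4.9^(1/3) = 1.698499
Z = R / W^(1/3) = 40.3 / 1.698499
Z = 23.727 m/kg^(1/3)

23.727


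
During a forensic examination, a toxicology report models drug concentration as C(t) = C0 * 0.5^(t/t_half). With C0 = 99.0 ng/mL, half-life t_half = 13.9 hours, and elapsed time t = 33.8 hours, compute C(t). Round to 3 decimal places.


Drug concentration decay:
Number of half-lives = t / t_half = 33.8 / 13.9 = 2.431655
Decay factor = 0.5^2.431655 = 0.1853527
C(t) = 99.0 * 0.1853527 = 18.350 ng/mL

18.350


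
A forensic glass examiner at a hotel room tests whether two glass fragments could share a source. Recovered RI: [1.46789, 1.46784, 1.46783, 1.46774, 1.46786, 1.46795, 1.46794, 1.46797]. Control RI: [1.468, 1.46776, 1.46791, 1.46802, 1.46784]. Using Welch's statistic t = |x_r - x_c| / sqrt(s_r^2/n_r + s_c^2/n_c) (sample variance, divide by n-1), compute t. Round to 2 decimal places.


Welch's t-criterion for glass RI comparison:
Recovered mean = sum / n_r = 11.74302 / 8 = 1.4678775
Control mean = sum / n_c = 7.33953 / 5 = 1.467906
Recovered sample variance s_r^2 = 5.82143e-09
Control sample variance s_c^2 = 1.188e-08
Welch SE (unpooled) = sqrt(s_r^2/n_r + s_c^2/n_c) = sqrt(7.27679e-10 + 2.376e-09) = sqrt(3.10368e-09) = 5.57107e-05
|mean_r - mean_c| = 2.85e-05
t = 2.85e-05 / 5.57107e-05 = 0.51

0.51


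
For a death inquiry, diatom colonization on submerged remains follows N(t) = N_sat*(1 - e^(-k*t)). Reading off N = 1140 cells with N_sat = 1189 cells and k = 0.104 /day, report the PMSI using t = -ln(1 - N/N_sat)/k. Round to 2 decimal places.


PMSI from diatom colonization curve:
N / N_sat = 1140 / 1189 = 0.958789
1 - N/N_sat = 0.041211
ln(1 - N/N_sat) = -3.18905
t = -ln(1 - N/N_sat) / k = -(-3.18905) / 0.104 = 30.66 days

30.66


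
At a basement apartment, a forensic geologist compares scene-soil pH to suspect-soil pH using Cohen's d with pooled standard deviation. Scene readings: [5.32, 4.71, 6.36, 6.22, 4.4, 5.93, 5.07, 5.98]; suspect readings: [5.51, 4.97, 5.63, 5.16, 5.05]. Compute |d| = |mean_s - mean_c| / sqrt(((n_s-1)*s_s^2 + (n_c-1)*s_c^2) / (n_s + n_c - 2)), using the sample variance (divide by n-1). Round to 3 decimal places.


Pooled-variance Cohen's d for soil pH comparison:
Scene mean = 43.99 / 8 = 5.49875
Suspect mean = 26.32 / 5 = 5.264
Scene sample variance s_s^2 = 0.532098
Suspect sample variance s_c^2 = 0.08438
Pooled variance = ((n_s-1)*s_s^2 + (n_c-1)*s_c^2) / (n_s + n_c - 2) = 0.369292
Pooled SD = sqrt(0.369292) = 0.607694
Mean difference = 0.23475
|d| = |0.23475| / 0.607694 = 0.386

0.386


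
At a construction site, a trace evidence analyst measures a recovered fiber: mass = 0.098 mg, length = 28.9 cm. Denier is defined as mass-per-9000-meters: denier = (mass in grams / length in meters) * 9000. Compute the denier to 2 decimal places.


Denier calculation:
Mass in grams = 0.098 mg / 1000 = 0.000098 g
Length in meters = 28.9 cm / 100 = 0.289 m
Linear density = mass / length = 0.000098 / 0.289 = 0.0003391 g/m
Denier = (g/m) * 9000 = 0.0003391 * 9000 = 3.05

3.05


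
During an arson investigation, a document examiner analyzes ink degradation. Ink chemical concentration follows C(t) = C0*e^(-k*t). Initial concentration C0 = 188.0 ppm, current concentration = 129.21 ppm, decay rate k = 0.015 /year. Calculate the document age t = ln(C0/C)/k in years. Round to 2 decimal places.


Document age estimation:
C0/C = 188.0 / 129.21 = 1.454996
ln(C0/C) = 0.375003
t = 0.375003 / 0.015 = 25.00 years

25.00


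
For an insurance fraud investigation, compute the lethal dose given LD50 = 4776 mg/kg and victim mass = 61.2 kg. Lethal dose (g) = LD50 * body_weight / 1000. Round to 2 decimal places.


Lethal dose calculation:
Lethal dose = LD50 * body_weight / 1000
= 4776 * 61.2 / 1000
= 292291.2 / 1000
= 292.29 g

292.29


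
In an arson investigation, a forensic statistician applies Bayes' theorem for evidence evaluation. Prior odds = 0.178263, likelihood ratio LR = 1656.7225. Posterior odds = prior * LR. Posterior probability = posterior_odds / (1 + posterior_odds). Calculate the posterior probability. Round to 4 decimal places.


Bayesian evidence evaluation:
Posterior odds = prior_odds * LR = 0.178263 * 1656.7225 = 295.3323
Posterior probability = posterior_odds / (1 + posterior_odds)
= 295.3323 / (1 + 295.3323)
= 295.3323 / 296.3323
= 0.9966

0.9966


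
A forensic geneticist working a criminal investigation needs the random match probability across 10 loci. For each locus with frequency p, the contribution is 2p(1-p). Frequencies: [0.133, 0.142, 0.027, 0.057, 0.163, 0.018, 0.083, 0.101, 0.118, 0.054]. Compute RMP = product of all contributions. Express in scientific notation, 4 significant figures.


Computing RMP for 10 loci:
Locus 1: 2 * 0.133 * 0.867 = 0.230622
Locus 2: 2 * 0.142 * 0.858 = 0.243672
Locus 3: 2 * 0.027 * 0.973 = 0.052542
Locus 4: 2 * 0.057 * 0.943 = 0.107502
Locus 5: 2 * 0.163 * 0.837 = 0.272862
Locus 6: 2 * 0.018 * 0.982 = 0.035352
Locus 7: 2 * 0.083 * 0.917 = 0.152222
Locus 8: 2 * 0.101 * 0.899 = 0.181598
Locus 9: 2 * 0.118 * 0.882 = 0.208152
Locus 10: 2 * 0.054 * 0.946 = 0.102168
RMP = 1.800e-09

1.800e-09


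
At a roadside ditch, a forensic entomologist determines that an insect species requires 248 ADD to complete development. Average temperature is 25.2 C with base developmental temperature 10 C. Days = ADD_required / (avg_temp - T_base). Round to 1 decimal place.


Insect development time:
Effective temperature = avg_temp - T_base = 25.2 - 10 = 15.2 C
Days = ADD / effective_temp = 248 / 15.2 = 16.3 days

16.3


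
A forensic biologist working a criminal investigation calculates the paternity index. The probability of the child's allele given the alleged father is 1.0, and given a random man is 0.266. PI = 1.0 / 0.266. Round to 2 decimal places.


Paternity Index calculation:
PI = P(allele|father) / P(allele|random)
PI = 1.0 / 0.266
PI = 3.76

3.76


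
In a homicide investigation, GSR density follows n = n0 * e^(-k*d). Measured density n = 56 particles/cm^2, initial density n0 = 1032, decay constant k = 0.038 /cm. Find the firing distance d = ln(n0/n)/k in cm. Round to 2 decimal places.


GSR distance calculation:
n0/n = 1032 / 56 = 18.428571
ln(n0/n) = 2.913902
d = 2.913902 / 0.038 = 76.68 cm

76.68


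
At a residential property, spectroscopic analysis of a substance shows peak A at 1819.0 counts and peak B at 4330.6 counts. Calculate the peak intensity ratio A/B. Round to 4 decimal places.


Spectral peak ratio:
Peak A = 1819.0 counts
Peak B = 4330.6 counts
Ratio = 1819.0 / 4330.6 = 0.4200

0.4200


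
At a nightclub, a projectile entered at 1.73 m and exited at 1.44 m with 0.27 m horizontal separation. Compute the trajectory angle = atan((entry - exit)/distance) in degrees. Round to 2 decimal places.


Bullet trajectory angle:
Height difference = 1.73 - 1.44 = 0.29 m
angle = atan(0.29 / 0.27)
angle = atan(1.074074)
angle = 47.05 degrees

47.05


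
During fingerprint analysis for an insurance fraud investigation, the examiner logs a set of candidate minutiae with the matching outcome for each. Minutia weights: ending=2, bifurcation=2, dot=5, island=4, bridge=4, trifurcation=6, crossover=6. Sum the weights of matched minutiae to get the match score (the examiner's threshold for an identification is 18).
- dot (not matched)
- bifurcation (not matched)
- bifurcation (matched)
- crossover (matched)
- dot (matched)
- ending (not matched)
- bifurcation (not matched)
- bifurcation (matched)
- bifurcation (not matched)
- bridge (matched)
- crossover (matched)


Weighted minutiae match score:
  dot: not matched, +0
  bifurcation: not matched, +0
  bifurcation: matched, +2 (running total 2)
  crossover: matched, +6 (running total 8)
  dot: matched, +5 (running total 13)
  ending: not matched, +0
  bifurcation: not matched, +0
  bifurcation: matched, +2 (running total 15)
  bifurcation: not matched, +0
  bridge: matched, +4 (running total 19)
  crossover: matched, +6 (running total 25)
Total score = 25
Threshold = 18; verdict = identification

25


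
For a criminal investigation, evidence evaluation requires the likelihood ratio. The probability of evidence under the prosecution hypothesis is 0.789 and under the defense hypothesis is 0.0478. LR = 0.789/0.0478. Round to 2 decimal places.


Likelihood ratio calculation:
LR = P(E|Hp) / P(E|Hd)
LR = 0.789 / 0.0478
LR = 16.51

16.51


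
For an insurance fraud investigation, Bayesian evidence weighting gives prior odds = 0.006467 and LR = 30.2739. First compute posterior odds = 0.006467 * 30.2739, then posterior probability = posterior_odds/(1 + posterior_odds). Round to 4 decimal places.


Bayesian evidence evaluation:
Posterior odds = prior_odds * LR = 0.006467 * 30.2739 = 0.1957813
Posterior probability = posterior_odds / (1 + posterior_odds)
= 0.1957813 / (1 + 0.1957813)
= 0.1957813 / 1.1957813
= 0.1637

0.1637


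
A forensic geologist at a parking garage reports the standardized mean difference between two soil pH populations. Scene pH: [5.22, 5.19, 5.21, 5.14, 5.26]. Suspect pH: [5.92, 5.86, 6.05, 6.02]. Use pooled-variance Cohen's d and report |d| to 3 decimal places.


Pooled-variance Cohen's d for soil pH comparison:
Scene mean = 26.02 / 5 = 5.204
Suspect mean = 23.85 / 4 = 5.9625
Scene sample variance s_s^2 = 0.00193
Suspect sample variance s_c^2 = 0.007758
Pooled variance = ((n_s-1)*s_s^2 + (n_c-1)*s_c^2) / (n_s + n_c - 2) = 0.004428
Pooled SD = sqrt(0.004428) = 0.066543
Mean difference = -0.7585
|d| = |-0.7585| / 0.066543 = 11.399

11.399


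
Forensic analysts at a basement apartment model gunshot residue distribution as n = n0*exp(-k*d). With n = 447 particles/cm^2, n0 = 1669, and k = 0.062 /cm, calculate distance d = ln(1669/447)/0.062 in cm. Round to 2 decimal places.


GSR distance calculation:
n0/n = 1669 / 447 = 3.733781
ln(n0/n) = 1.317421
d = 1.317421 / 0.062 = 21.25 cm

21.25


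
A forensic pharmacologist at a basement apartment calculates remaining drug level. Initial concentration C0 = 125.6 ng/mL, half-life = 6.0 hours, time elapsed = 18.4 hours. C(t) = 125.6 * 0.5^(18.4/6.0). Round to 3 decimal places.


Drug concentration decay:
Number of half-lives = t / t_half = 18.4 / 6.0 = 3.066667
Decay factor = 0.5^3.066667 = 0.11935517
C(t) = 125.6 * 0.11935517 = 14.991 ng/mL

14.991


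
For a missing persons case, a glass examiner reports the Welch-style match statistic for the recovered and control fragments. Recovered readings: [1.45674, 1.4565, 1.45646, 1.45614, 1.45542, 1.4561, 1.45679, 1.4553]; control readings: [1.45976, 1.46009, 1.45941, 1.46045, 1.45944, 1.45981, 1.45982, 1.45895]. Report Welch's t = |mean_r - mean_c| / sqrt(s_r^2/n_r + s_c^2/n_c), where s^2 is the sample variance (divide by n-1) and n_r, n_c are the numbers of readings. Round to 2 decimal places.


Welch's t-criterion for glass RI comparison:
Recovered mean = sum / n_r = 11.64945 / 8 = 1.4561812
Control mean = sum / n_c = 11.67773 / 8 = 1.4597163
Recovered sample variance s_r^2 = 3.1807e-07
Control sample variance s_c^2 = 2.08113e-07
Welch SE (unpooled) = sqrt(s_r^2/n_r + s_c^2/n_c) = sqrt(3.97587e-08 + 2.60141e-08) = sqrt(6.57728e-08) = 0.000256462
|mean_r - mean_c| = 0.003535
t = 0.003535 / 0.000256462 = 13.78

13.78


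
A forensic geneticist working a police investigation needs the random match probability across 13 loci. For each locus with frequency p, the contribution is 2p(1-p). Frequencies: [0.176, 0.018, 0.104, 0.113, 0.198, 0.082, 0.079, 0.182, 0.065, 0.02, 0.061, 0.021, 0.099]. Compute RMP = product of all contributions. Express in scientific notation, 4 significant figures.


Computing RMP for 13 loci:
Locus 1: 2 * 0.176 * 0.824 = 0.290048
Locus 2: 2 * 0.018 * 0.982 = 0.035352
Locus 3: 2 * 0.104 * 0.896 = 0.186368
Locus 4: 2 * 0.113 * 0.887 = 0.200462
Locus 5: 2 * 0.198 * 0.802 = 0.317592
Locus 6: 2 * 0.082 * 0.918 = 0.150552
Locus 7: 2 * 0.079 * 0.921 = 0.145518
Locus 8: 2 * 0.182 * 0.818 = 0.297752
Locus 9: 2 * 0.065 * 0.935 = 0.12155
Locus 10: 2 * 0.02 * 0.98 = 0.0392
Locus 11: 2 * 0.061 * 0.939 = 0.114558
Locus 12: 2 * 0.021 * 0.979 = 0.041118
Locus 13: 2 * 0.099 * 0.901 = 0.178398
RMP = 3.178e-12

3.178e-12


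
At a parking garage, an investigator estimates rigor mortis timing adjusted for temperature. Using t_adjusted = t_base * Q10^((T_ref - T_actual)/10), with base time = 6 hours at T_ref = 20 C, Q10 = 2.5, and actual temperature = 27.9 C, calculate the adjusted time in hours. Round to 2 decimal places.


Rigor mortis time adjustment:
Exponent = (T_ref - T_actual) / 10 = (20 - 27.9) / 10 = -0.79
Q10 factor = 2.5^-0.79 = 0.48487
t_adjusted = 6 * 0.48487 = 2.91 hours

2.91


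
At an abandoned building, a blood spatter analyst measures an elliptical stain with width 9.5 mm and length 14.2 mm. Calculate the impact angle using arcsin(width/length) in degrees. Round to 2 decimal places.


Blood spatter impact angle calculation:
width / length = 9.5 / 14.2 = 0.669014
angle = arcsin(0.669014)
angle = 41.99 degrees

41.99


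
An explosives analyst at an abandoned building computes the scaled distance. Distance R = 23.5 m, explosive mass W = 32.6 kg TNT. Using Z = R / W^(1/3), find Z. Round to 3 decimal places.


Scaled distance calculation:
W^(1/3) = 32.6^(1/3) = 3.194522
Z = R / W^(1/3) = 23.5 / 3.194522
Z = 7.356 m/kg^(1/3)

7.356


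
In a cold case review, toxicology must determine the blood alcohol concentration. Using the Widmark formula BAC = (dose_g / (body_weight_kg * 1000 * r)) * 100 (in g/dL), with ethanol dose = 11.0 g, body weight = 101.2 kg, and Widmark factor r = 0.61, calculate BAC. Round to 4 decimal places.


Applying the Widmark formula:
BAC = (dose_g / (body_wt * 1000 * r)) * 100
Denominator = 101.2 * 1000 * 0.61 = 61732
BAC = (11.0 / 61732) * 100
BAC = 0.0178 g/dL

0.0178


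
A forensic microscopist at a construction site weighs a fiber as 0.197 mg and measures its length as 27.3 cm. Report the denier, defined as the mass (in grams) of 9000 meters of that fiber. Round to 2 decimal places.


Denier calculation:
Mass in grams = 0.197 mg / 1000 = 0.000197 g
Length in meters = 27.3 cm / 100 = 0.273 m
Linear density = mass / length = 0.000197 / 0.273 = 0.00072161 g/m
Denier = (g/m) * 9000 = 0.00072161 * 9000 = 6.49

6.49


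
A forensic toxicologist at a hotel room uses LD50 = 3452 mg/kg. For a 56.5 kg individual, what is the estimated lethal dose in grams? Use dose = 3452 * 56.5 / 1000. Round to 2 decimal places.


Lethal dose calculation:
Lethal dose = LD50 * body_weight / 1000
= 3452 * 56.5 / 1000
= 195038 / 1000
= 195.04 g

195.04


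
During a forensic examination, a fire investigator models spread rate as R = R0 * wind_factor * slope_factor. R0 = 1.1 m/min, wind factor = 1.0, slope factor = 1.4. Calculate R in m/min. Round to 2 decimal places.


Fire spread rate calculation:
R = R0 * wind_factor * slope_factor
= 1.1 * 1.0 * 1.4
= 1.1 * 1.4
= 1.54 m/min

1.54


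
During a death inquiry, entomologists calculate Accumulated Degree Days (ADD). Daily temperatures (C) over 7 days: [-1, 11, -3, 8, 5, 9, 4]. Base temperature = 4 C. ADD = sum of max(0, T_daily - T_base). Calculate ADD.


Computing ADD day by day:
Day 1: max(0, -1 - 4) = 0
Day 2: max(0, 11 - 4) = 7
Day 3: max(0, -3 - 4) = 0
Day 4: max(0, 8 - 4) = 4
Day 5: max(0, 5 - 4) = 1
Day 6: max(0, 9 - 4) = 5
Day 7: max(0, 4 - 4) = 0
Total ADD = 17

17


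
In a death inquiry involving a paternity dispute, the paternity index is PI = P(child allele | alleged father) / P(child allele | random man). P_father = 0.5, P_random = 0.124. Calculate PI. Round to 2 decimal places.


Paternity Index calculation:
PI = P(allele|father) / P(allele|random)
PI = 0.5 / 0.124
PI = 4.03

4.03


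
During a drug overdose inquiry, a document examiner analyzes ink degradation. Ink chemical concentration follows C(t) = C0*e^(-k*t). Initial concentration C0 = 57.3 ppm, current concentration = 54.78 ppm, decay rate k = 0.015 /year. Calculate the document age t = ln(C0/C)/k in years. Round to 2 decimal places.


Document age estimation:
C0/C = 57.3 / 54.78 = 1.046002
ln(C0/C) = 0.044975
t = 0.044975 / 0.015 = 3.00 years

3.00


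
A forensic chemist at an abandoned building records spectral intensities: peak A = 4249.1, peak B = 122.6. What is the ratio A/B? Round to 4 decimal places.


Spectral peak ratio:
Peak A = 4249.1 counts
Peak B = 122.6 counts
Ratio = 4249.1 / 122.6 = 34.6582

34.6582


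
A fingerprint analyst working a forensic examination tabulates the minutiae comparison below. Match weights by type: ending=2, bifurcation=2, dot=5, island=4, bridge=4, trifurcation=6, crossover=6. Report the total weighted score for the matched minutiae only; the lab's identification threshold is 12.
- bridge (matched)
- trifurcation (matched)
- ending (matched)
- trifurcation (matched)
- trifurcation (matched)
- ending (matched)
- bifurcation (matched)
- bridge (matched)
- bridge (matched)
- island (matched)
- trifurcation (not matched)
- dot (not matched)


Weighted minutiae match score:
  bridge: matched, +4 (running total 4)
  trifurcation: matched, +6 (running total 10)
  ending: matched, +2 (running total 12)
  trifurcation: matched, +6 (running total 18)
  trifurcation: matched, +6 (running total 24)
  ending: matched, +2 (running total 26)
  bifurcation: matched, +2 (running total 28)
  bridge: matched, +4 (running total 32)
  bridge: matched, +4 (running total 36)
  island: matched, +4 (running total 40)
  trifurcation: not matched, +0
  dot: not matched, +0
Total score = 40
Threshold = 12; verdict = identification

40


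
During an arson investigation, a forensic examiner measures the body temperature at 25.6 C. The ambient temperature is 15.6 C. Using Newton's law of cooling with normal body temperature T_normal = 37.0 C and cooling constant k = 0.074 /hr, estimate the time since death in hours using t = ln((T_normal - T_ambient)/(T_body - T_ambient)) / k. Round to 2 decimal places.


Using Newton's law of cooling:
t = ln((T_normal - T_ambient) / (T_body - T_ambient)) / k
T_normal - T_ambient = 21.4
T_body - T_ambient = 10.0
Ratio = 2.14
ln(ratio) = 0.760806
t = 0.760806 / 0.074 = 10.28 hours

10.28


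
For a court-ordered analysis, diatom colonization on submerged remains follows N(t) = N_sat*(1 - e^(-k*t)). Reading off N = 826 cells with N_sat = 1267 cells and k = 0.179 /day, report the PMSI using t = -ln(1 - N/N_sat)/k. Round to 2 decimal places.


PMSI from diatom colonization curve:
N / N_sat = 826 / 1267 = 0.651934
1 - N/N_sat = 0.348066
ln(1 - N/N_sat) = -1.055363
t = -ln(1 - N/N_sat) / k = -(-1.055363) / 0.179 = 5.90 days

5.90


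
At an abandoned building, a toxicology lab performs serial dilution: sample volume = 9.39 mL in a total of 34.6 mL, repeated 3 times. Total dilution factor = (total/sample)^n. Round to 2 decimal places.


Dilution factor calculation:
Single dilution = V_total / V_sample = 34.6 / 9.39 ≈ 3.684771
Number of dilutions = 3
Total DF = (34.6 / 9.39)^3 (full precision, rounded at the end) = 50.03

50.03


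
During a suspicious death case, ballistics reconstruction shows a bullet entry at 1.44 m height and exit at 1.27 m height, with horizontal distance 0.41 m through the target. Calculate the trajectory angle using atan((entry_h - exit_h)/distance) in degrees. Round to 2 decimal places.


Bullet trajectory angle:
Height difference = 1.44 - 1.27 = 0.17 m
angle = atan(0.17 / 0.41)
angle = atan(0.414634)
angle = 22.52 degrees

22.52


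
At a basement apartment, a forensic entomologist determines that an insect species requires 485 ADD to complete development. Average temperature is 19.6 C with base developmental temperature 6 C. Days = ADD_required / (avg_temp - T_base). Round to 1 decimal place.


Insect development time:
Effective temperature = avg_temp - T_base = 19.6 - 6 = 13.6 C
Days = ADD / effective_temp = 485 / 13.6 = 35.7 days

35.7


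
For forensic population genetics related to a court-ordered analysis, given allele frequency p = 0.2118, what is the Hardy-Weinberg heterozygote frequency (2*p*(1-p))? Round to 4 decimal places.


Hardy-Weinberg heterozygote frequency:
q = 1 - p = 1 - 0.2118 = 0.7882
2pq = 2 * 0.2118 * 0.7882 = 0.3339

0.3339


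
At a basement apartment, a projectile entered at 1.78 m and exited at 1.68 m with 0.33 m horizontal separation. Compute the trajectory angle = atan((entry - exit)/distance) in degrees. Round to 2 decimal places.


Bullet trajectory angle:
Height difference = 1.78 - 1.68 = 0.1 m
angle = atan(0.1 / 0.33)
angle = atan(0.30303)
angle = 16.86 degrees

16.86


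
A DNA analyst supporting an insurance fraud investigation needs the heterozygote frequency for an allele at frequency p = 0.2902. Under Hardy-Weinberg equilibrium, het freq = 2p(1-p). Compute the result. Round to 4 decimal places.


Hardy-Weinberg heterozygote frequency:
q = 1 - p = 1 - 0.2902 = 0.7098
2pq = 2 * 0.2902 * 0.7098 = 0.4120

0.4120


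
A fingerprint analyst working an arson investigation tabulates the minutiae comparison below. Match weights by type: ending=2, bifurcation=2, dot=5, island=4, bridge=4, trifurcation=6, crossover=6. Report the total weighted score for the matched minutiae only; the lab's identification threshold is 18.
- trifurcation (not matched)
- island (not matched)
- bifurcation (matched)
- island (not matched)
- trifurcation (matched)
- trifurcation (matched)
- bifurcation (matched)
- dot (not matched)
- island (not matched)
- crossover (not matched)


Weighted minutiae match score:
  trifurcation: not matched, +0
  island: not matched, +0
  bifurcation: matched, +2 (running total 2)
  island: not matched, +0
  trifurcation: matched, +6 (running total 8)
  trifurcation: matched, +6 (running total 14)
  bifurcation: matched, +2 (running total 16)
  dot: not matched, +0
  island: not matched, +0
  crossover: not matched, +0
Total score = 16
Threshold = 18; verdict = inconclusive

16


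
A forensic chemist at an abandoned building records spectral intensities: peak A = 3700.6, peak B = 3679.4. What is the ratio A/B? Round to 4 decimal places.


Spectral peak ratio:
Peak A = 3700.6 counts
Peak B = 3679.4 counts
Ratio = 3700.6 / 3679.4 = 1.0058

1.0058


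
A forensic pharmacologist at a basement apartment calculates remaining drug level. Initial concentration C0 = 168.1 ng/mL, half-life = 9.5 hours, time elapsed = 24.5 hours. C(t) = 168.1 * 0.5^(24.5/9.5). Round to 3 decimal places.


Drug concentration decay:
Number of half-lives = t / t_half = 24.5 / 9.5 = 2.578947
Decay factor = 0.5^2.578947 = 0.16736306
C(t) = 168.1 * 0.16736306 = 28.134 ng/mL

28.134


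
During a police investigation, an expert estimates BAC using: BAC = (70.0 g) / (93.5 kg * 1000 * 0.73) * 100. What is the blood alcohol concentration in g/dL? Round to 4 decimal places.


Applying the Widmark formula:
BAC = (dose_g / (body_wt * 1000 * r)) * 100
Denominator = 93.5 * 1000 * 0.73 = 68255
BAC = (70.0 / 68255) * 100
BAC = 0.1026 g/dL

0.1026


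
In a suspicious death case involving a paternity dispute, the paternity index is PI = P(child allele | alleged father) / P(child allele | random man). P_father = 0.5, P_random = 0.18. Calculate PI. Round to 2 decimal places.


Paternity Index calculation:
PI = P(allele|father) / P(allele|random)
PI = 0.5 / 0.18
PI = 2.78

2.78


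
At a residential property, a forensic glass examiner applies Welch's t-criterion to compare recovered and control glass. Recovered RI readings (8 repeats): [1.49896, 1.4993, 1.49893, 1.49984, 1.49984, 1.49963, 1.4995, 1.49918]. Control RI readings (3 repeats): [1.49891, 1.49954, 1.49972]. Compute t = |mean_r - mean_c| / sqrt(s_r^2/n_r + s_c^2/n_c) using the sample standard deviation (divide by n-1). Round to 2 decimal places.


Welch's t-criterion for glass RI comparison:
Recovered mean = sum / n_r = 11.99518 / 8 = 1.4993975
Control mean = sum / n_c = 4.49817 / 3 = 1.49939
Recovered sample variance s_r^2 = 1.3185e-07
Control sample variance s_c^2 = 1.809e-07
Welch SE (unpooled) = sqrt(s_r^2/n_r + s_c^2/n_c) = sqrt(1.64812e-08 + 6.03e-08) = sqrt(7.67812e-08) = 0.000277094
|mean_r - mean_c| = 7.5e-06
t = 7.5e-06 / 0.000277094 = 0.03

0.03


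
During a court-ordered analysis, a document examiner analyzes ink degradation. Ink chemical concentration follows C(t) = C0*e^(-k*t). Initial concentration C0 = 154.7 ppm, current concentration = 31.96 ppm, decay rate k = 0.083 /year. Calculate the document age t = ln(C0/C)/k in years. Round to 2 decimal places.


Document age estimation:
C0/C = 154.7 / 31.96 = 4.840426
ln(C0/C) = 1.577003
t = 1.577003 / 0.083 = 19.00 years

19.00
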